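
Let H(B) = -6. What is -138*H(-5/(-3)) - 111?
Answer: 717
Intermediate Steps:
-138*H(-5/(-3)) - 111 = -138*(-6) - 111 = 828 - 111 = 717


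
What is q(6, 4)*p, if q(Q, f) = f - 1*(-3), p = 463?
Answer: 3241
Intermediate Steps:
q(Q, f) = 3 + f (q(Q, f) = f + 3 = 3 + f)
q(6, 4)*p = (3 + 4)*463 = 7*463 = 3241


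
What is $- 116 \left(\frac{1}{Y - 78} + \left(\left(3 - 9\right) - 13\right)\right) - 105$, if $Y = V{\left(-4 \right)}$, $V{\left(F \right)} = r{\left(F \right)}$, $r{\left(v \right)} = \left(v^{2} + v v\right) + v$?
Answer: $\frac{52533}{25} \approx 2101.3$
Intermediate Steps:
$r{\left(v \right)} = v + 2 v^{2}$ ($r{\left(v \right)} = \left(v^{2} + v^{2}\right) + v = 2 v^{2} + v = v + 2 v^{2}$)
$V{\left(F \right)} = F \left(1 + 2 F\right)$
$Y = 28$ ($Y = - 4 \left(1 + 2 \left(-4\right)\right) = - 4 \left(1 - 8\right) = \left(-4\right) \left(-7\right) = 28$)
$- 116 \left(\frac{1}{Y - 78} + \left(\left(3 - 9\right) - 13\right)\right) - 105 = - 116 \left(\frac{1}{28 - 78} + \left(\left(3 - 9\right) - 13\right)\right) - 105 = - 116 \left(\frac{1}{-50} - 19\right) - 105 = - 116 \left(- \frac{1}{50} - 19\right) - 105 = \left(-116\right) \left(- \frac{951}{50}\right) - 105 = \frac{55158}{25} - 105 = \frac{52533}{25}$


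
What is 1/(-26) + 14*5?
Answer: 1819/26 ≈ 69.962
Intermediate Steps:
1/(-26) + 14*5 = -1/26 + 70 = 1819/26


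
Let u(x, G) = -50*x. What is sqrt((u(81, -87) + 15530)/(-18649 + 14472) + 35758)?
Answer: 37*sqrt(455685638)/4177 ≈ 189.09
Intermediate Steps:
sqrt((u(81, -87) + 15530)/(-18649 + 14472) + 35758) = sqrt((-50*81 + 15530)/(-18649 + 14472) + 35758) = sqrt((-4050 + 15530)/(-4177) + 35758) = sqrt(11480*(-1/4177) + 35758) = sqrt(-11480/4177 + 35758) = sqrt(149349686/4177) = 37*sqrt(455685638)/4177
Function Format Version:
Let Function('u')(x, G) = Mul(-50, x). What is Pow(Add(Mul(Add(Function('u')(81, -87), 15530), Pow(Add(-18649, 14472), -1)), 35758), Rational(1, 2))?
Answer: Mul(Rational(37, 4177), Pow(455685638, Rational(1, 2))) ≈ 189.09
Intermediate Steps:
Pow(Add(Mul(Add(Function('u')(81, -87), 15530), Pow(Add(-18649, 14472), -1)), 35758), Rational(1, 2)) = Pow(Add(Mul(Add(Mul(-50, 81), 15530), Pow(Add(-18649, 14472), -1)), 35758), Rational(1, 2)) = Pow(Add(Mul(Add(-4050, 15530), Pow(-4177, -1)), 35758), Rational(1, 2)) = Pow(Add(Mul(11480, Rational(-1, 4177)), 35758), Rational(1, 2)) = Pow(Add(Rational(-11480, 4177), 35758), Rational(1, 2)) = Pow(Rational(149349686, 4177), Rational(1, 2)) = Mul(Rational(37, 4177), Pow(455685638, Rational(1, 2)))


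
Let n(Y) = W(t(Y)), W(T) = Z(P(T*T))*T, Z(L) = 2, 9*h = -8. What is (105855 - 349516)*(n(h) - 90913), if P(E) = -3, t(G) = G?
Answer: 199371471013/9 ≈ 2.2152e+10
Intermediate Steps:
h = -8/9 (h = (⅑)*(-8) = -8/9 ≈ -0.88889)
W(T) = 2*T
n(Y) = 2*Y
(105855 - 349516)*(n(h) - 90913) = (105855 - 349516)*(2*(-8/9) - 90913) = -243661*(-16/9 - 90913) = -243661*(-818233/9) = 199371471013/9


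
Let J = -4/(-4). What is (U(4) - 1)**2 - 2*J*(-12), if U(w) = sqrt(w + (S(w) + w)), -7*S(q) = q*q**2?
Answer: 167/7 - 4*I*sqrt(14)/7 ≈ 23.857 - 2.1381*I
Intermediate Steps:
S(q) = -q**3/7 (S(q) = -q*q**2/7 = -q**3/7)
U(w) = sqrt(2*w - w**3/7) (U(w) = sqrt(w + (-w**3/7 + w)) = sqrt(w + (w - w**3/7)) = sqrt(2*w - w**3/7))
J = 1 (J = -4*(-1/4) = 1)
(U(4) - 1)**2 - 2*J*(-12) = (sqrt(7)*sqrt(4*(14 - 1*4**2))/7 - 1)**2 - 2*1*(-12) = (sqrt(7)*sqrt(4*(14 - 1*16))/7 - 1)**2 - 2*(-12) = (sqrt(7)*sqrt(4*(14 - 16))/7 - 1)**2 + 24 = (sqrt(7)*sqrt(4*(-2))/7 - 1)**2 + 24 = (sqrt(7)*sqrt(-8)/7 - 1)**2 + 24 = (sqrt(7)*(2*I*sqrt(2))/7 - 1)**2 + 24 = (2*I*sqrt(14)/7 - 1)**2 + 24 = (-1 + 2*I*sqrt(14)/7)**2 + 24 = 24 + (-1 + 2*I*sqrt(14)/7)**2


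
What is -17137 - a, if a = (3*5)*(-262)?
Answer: -13207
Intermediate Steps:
a = -3930 (a = 15*(-262) = -3930)
-17137 - a = -17137 - 1*(-3930) = -17137 + 3930 = -13207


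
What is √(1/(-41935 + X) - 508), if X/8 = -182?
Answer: 3*I*√106272412771/43391 ≈ 22.539*I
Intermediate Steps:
X = -1456 (X = 8*(-182) = -1456)
√(1/(-41935 + X) - 508) = √(1/(-41935 - 1456) - 508) = √(1/(-43391) - 508) = √(-1/43391 - 508) = √(-22042629/43391) = 3*I*√106272412771/43391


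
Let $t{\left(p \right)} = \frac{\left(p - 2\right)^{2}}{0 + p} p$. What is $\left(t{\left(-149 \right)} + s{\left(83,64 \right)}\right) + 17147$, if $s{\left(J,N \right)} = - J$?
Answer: $39865$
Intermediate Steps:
$t{\left(p \right)} = \left(-2 + p\right)^{2}$ ($t{\left(p \right)} = \frac{\left(-2 + p\right)^{2}}{p} p = \left(-2 + p\right)^{2}$)
$\left(t{\left(-149 \right)} + s{\left(83,64 \right)}\right) + 17147 = \left(\left(-2 - 149\right)^{2} - 83\right) + 17147 = \left(\left(-151\right)^{2} - 83\right) + 17147 = \left(22801 - 83\right) + 17147 = 22718 + 17147 = 39865$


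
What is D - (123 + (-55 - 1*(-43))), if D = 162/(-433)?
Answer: -48225/433 ≈ -111.37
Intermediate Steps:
D = -162/433 (D = 162*(-1/433) = -162/433 ≈ -0.37413)
D - (123 + (-55 - 1*(-43))) = -162/433 - (123 + (-55 - 1*(-43))) = -162/433 - (123 + (-55 + 43)) = -162/433 - (123 - 12) = -162/433 - 1*111 = -162/433 - 111 = -48225/433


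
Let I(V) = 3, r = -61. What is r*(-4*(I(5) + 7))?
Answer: 2440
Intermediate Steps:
r*(-4*(I(5) + 7)) = -(-244)*(3 + 7) = -(-244)*10 = -61*(-40) = 2440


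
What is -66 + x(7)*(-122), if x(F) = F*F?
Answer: -6044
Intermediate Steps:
x(F) = F²
-66 + x(7)*(-122) = -66 + 7²*(-122) = -66 + 49*(-122) = -66 - 5978 = -6044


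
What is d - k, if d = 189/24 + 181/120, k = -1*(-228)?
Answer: -13117/60 ≈ -218.62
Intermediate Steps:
k = 228
d = 563/60 (d = 189*(1/24) + 181*(1/120) = 63/8 + 181/120 = 563/60 ≈ 9.3833)
d - k = 563/60 - 1*228 = 563/60 - 228 = -13117/60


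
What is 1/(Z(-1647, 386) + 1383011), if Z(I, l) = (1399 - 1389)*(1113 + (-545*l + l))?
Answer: -1/705699 ≈ -1.4170e-6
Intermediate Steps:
Z(I, l) = 11130 - 5440*l (Z(I, l) = 10*(1113 - 544*l) = 11130 - 5440*l)
1/(Z(-1647, 386) + 1383011) = 1/((11130 - 5440*386) + 1383011) = 1/((11130 - 2099840) + 1383011) = 1/(-2088710 + 1383011) = 1/(-705699) = -1/705699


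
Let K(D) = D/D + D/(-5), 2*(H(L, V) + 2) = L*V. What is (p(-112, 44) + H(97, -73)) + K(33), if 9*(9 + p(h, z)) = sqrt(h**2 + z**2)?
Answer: -35571/10 + 4*sqrt(905)/9 ≈ -3543.7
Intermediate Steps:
H(L, V) = -2 + L*V/2 (H(L, V) = -2 + (L*V)/2 = -2 + L*V/2)
p(h, z) = -9 + sqrt(h**2 + z**2)/9
K(D) = 1 - D/5 (K(D) = 1 + D*(-1/5) = 1 - D/5)
(p(-112, 44) + H(97, -73)) + K(33) = ((-9 + sqrt((-112)**2 + 44**2)/9) + (-2 + (1/2)*97*(-73))) + (1 - 1/5*33) = ((-9 + sqrt(12544 + 1936)/9) + (-2 - 7081/2)) + (1 - 33/5) = ((-9 + sqrt(14480)/9) - 7085/2) - 28/5 = ((-9 + (4*sqrt(905))/9) - 7085/2) - 28/5 = ((-9 + 4*sqrt(905)/9) - 7085/2) - 28/5 = (-7103/2 + 4*sqrt(905)/9) - 28/5 = -35571/10 + 4*sqrt(905)/9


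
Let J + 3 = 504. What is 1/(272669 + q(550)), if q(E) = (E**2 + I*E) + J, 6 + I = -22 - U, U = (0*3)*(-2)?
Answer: 1/560270 ≈ 1.7849e-6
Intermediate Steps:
U = 0 (U = 0*(-2) = 0)
J = 501 (J = -3 + 504 = 501)
I = -28 (I = -6 + (-22 - 1*0) = -6 + (-22 + 0) = -6 - 22 = -28)
q(E) = 501 + E**2 - 28*E (q(E) = (E**2 - 28*E) + 501 = 501 + E**2 - 28*E)
1/(272669 + q(550)) = 1/(272669 + (501 + 550**2 - 28*550)) = 1/(272669 + (501 + 302500 - 15400)) = 1/(272669 + 287601) = 1/560270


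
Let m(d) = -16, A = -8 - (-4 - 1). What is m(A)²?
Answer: 256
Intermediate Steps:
A = -3 (A = -8 - 1*(-5) = -8 + 5 = -3)
m(A)² = (-16)² = 256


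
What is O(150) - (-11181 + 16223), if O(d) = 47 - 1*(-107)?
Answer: -4888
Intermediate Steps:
O(d) = 154 (O(d) = 47 + 107 = 154)
O(150) - (-11181 + 16223) = 154 - (-11181 + 16223) = 154 - 1*5042 = 154 - 5042 = -4888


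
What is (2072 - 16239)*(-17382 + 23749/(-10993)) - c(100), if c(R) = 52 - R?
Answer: 2707371958189/10993 ≈ 2.4628e+8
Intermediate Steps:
(2072 - 16239)*(-17382 + 23749/(-10993)) - c(100) = (2072 - 16239)*(-17382 + 23749/(-10993)) - (52 - 1*100) = -14167*(-17382 + 23749*(-1/10993)) - (52 - 100) = -14167*(-17382 - 23749/10993) - 1*(-48) = -14167*(-191104075/10993) + 48 = 2707371430525/10993 + 48 = 2707371958189/10993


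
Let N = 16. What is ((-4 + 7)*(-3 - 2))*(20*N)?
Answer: -4800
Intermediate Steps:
((-4 + 7)*(-3 - 2))*(20*N) = ((-4 + 7)*(-3 - 2))*(20*16) = (3*(-5))*320 = -15*320 = -4800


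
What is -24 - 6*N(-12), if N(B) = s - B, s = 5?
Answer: -126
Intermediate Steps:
N(B) = 5 - B
-24 - 6*N(-12) = -24 - 6*(5 - 1*(-12)) = -24 - 6*(5 + 12) = -24 - 6*17 = -24 - 102 = -126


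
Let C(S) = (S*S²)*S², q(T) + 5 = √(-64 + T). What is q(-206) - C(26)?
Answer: -11881381 + 3*I*√30 ≈ -1.1881e+7 + 16.432*I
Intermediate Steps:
q(T) = -5 + √(-64 + T)
C(S) = S⁵ (C(S) = S³*S² = S⁵)
q(-206) - C(26) = (-5 + √(-64 - 206)) - 1*26⁵ = (-5 + √(-270)) - 1*11881376 = (-5 + 3*I*√30) - 11881376 = -11881381 + 3*I*√30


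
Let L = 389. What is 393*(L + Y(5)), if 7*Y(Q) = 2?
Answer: 1070925/7 ≈ 1.5299e+5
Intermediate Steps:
Y(Q) = 2/7 (Y(Q) = (⅐)*2 = 2/7)
393*(L + Y(5)) = 393*(389 + 2/7) = 393*(2725/7) = 1070925/7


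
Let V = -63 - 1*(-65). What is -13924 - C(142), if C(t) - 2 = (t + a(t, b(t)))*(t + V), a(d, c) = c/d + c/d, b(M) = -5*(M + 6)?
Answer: -2333994/71 ≈ -32873.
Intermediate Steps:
b(M) = -30 - 5*M (b(M) = -5*(6 + M) = -30 - 5*M)
a(d, c) = 2*c/d
V = 2 (V = -63 + 65 = 2)
C(t) = 2 + (2 + t)*(t + 2*(-30 - 5*t)/t) (C(t) = 2 + (t + 2*(-30 - 5*t)/t)*(t + 2) = 2 + (t + 2*(-30 - 5*t)/t)*(2 + t) = 2 + (2 + t)*(t + 2*(-30 - 5*t)/t))
-13924 - C(142) = -13924 - (-78 + 142² - 120/142 - 8*142) = -13924 - (-78 + 20164 - 120*1/142 - 1136) = -13924 - (-78 + 20164 - 60/71 - 1136) = -13924 - 1*1345390/71 = -13924 - 1345390/71 = -2333994/71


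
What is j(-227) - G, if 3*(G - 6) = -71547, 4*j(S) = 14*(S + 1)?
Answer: 23052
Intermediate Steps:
j(S) = 7/2 + 7*S/2 (j(S) = (14*(S + 1))/4 = (14*(1 + S))/4 = (14 + 14*S)/4 = 7/2 + 7*S/2)
G = -23843 (G = 6 + (1/3)*(-71547) = 6 - 23849 = -23843)
j(-227) - G = (7/2 + (7/2)*(-227)) - 1*(-23843) = (7/2 - 1589/2) + 23843 = -791 + 23843 = 23052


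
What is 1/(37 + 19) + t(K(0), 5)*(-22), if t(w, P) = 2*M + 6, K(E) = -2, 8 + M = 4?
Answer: 2465/56 ≈ 44.018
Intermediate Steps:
M = -4 (M = -8 + 4 = -4)
t(w, P) = -2 (t(w, P) = 2*(-4) + 6 = -8 + 6 = -2)
1/(37 + 19) + t(K(0), 5)*(-22) = 1/(37 + 19) - 2*(-22) = 1/56 + 44 = 2465/56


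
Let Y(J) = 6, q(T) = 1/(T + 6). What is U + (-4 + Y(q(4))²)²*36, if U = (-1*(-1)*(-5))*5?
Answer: 36839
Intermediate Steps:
q(T) = 1/(6 + T)
U = -25 (U = (1*(-5))*5 = -5*5 = -25)
U + (-4 + Y(q(4))²)²*36 = -25 + (-4 + 6²)²*36 = -25 + (-4 + 36)²*36 = -25 + 32²*36 = -25 + 1024*36 = -25 + 36864 = 36839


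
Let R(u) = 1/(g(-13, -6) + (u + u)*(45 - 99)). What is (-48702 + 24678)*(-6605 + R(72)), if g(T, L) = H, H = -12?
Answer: 9362032862/59 ≈ 1.5868e+8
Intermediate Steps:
g(T, L) = -12
R(u) = 1/(-12 - 108*u) (R(u) = 1/(-12 + (u + u)*(45 - 99)) = 1/(-12 + (2*u)*(-54)) = 1/(-12 - 108*u))
(-48702 + 24678)*(-6605 + R(72)) = (-48702 + 24678)*(-6605 - 1/(12 + 108*72)) = -24024*(-6605 - 1/(12 + 7776)) = -24024*(-6605 - 1/7788) = -24024*(-51439741/7788) = 9362032862/59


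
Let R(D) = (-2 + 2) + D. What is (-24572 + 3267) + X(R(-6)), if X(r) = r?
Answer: -21311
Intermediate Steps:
R(D) = D (R(D) = 0 + D = D)
(-24572 + 3267) + X(R(-6)) = (-24572 + 3267) - 6 = -21305 - 6 = -21311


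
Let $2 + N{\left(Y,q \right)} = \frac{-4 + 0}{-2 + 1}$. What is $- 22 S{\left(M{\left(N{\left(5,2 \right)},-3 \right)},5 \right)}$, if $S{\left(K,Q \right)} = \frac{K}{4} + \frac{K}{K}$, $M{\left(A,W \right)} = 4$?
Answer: $-44$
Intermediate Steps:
$N{\left(Y,q \right)} = 2$ ($N{\left(Y,q \right)} = -2 + \frac{-4 + 0}{-2 + 1} = -2 - \frac{4}{-1} = -2 - -4 = -2 + 4 = 2$)
$S{\left(K,Q \right)} = 1 + \frac{K}{4}$ ($S{\left(K,Q \right)} = K \frac{1}{4} + 1 = \frac{K}{4} + 1 = 1 + \frac{K}{4}$)
$- 22 S{\left(M{\left(N{\left(5,2 \right)},-3 \right)},5 \right)} = - 22 \left(1 + \frac{1}{4} \cdot 4\right) = - 22 \left(1 + 1\right) = \left(-22\right) 2 = -44$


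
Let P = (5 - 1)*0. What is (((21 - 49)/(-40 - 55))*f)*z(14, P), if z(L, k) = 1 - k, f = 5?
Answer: 28/19 ≈ 1.4737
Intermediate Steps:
P = 0 (P = 4*0 = 0)
(((21 - 49)/(-40 - 55))*f)*z(14, P) = (((21 - 49)/(-40 - 55))*5)*(1 - 1*0) = (-28/(-95)*5)*(1 + 0) = (-28*(-1/95)*5)*1 = ((28/95)*5)*1 = (28/19)*1 = 28/19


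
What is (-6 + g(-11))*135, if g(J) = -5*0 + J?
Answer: -2295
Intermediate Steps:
g(J) = J (g(J) = 0 + J = J)
(-6 + g(-11))*135 = (-6 - 11)*135 = -17*135 = -2295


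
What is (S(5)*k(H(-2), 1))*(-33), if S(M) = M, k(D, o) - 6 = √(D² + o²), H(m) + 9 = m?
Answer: -990 - 165*√122 ≈ -2812.5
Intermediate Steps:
H(m) = -9 + m
k(D, o) = 6 + √(D² + o²)
(S(5)*k(H(-2), 1))*(-33) = (5*(6 + √((-9 - 2)² + 1²)))*(-33) = (5*(6 + √((-11)² + 1)))*(-33) = (5*(6 + √(121 + 1)))*(-33) = (5*(6 + √122))*(-33) = (30 + 5*√122)*(-33) = -990 - 165*√122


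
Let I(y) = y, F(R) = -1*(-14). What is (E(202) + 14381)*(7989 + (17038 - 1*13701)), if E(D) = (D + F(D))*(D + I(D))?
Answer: 1151231270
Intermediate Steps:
F(R) = 14
E(D) = 2*D*(14 + D) (E(D) = (D + 14)*(D + D) = (14 + D)*(2*D) = 2*D*(14 + D))
(E(202) + 14381)*(7989 + (17038 - 1*13701)) = (2*202*(14 + 202) + 14381)*(7989 + (17038 - 1*13701)) = (2*202*216 + 14381)*(7989 + (17038 - 13701)) = (87264 + 14381)*(7989 + 3337) = 101645*11326 = 1151231270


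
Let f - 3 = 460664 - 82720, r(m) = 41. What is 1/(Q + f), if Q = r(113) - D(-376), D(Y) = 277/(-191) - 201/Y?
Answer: 71816/27145651969 ≈ 2.6456e-6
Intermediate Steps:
D(Y) = -277/191 - 201/Y (D(Y) = 277*(-1/191) - 201/Y = -277/191 - 201/Y)
Q = 3010217/71816 (Q = 41 - (-277/191 - 201/(-376)) = 41 - (-277/191 - 201*(-1/376)) = 41 - (-277/191 + 201/376) = 41 - 1*(-65761/71816) = 41 + 65761/71816 = 3010217/71816 ≈ 41.916)
f = 377947 (f = 3 + (460664 - 82720) = 3 + 377944 = 377947)
1/(Q + f) = 1/(3010217/71816 + 377947) = 1/(27145651969/71816) = 71816/27145651969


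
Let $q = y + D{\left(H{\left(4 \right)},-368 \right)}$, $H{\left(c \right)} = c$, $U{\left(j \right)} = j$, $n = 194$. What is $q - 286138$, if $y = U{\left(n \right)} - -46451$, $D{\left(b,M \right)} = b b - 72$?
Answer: $-239549$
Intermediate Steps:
$D{\left(b,M \right)} = -72 + b^{2}$ ($D{\left(b,M \right)} = b^{2} - 72 = -72 + b^{2}$)
$y = 46645$ ($y = 194 - -46451 = 194 + 46451 = 46645$)
$q = 46589$ ($q = 46645 - \left(72 - 4^{2}\right) = 46645 + \left(-72 + 16\right) = 46645 - 56 = 46589$)
$q - 286138 = 46589 - 286138 = -239549$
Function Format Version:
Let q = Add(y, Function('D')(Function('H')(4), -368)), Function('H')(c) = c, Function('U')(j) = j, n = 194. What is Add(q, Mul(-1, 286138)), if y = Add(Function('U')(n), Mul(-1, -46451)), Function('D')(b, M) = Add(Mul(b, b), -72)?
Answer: -239549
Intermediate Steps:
Function('D')(b, M) = Add(-72, Pow(b, 2)) (Function('D')(b, M) = Add(Pow(b, 2), -72) = Add(-72, Pow(b, 2)))
y = 46645 (y = Add(194, Mul(-1, -46451)) = Add(194, 46451) = 46645)
q = 46589 (q = Add(46645, Add(-72, Pow(4, 2))) = Add(46645, Add(-72, 16)) = Add(46645, -56) = 46589)
Add(q, Mul(-1, 286138)) = Add(46589, Mul(-1, 286138)) = Add(46589, -286138) = -239549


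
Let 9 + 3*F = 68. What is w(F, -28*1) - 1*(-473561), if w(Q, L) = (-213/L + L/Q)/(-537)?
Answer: 140035772783/295708 ≈ 4.7356e+5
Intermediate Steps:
F = 59/3 (F = -3 + (1/3)*68 = -3 + 68/3 = 59/3 ≈ 19.667)
w(Q, L) = 71/(179*L) - L/(537*Q) (w(Q, L) = (-213/L + L/Q)*(-1/537) = 71/(179*L) - L/(537*Q))
w(F, -28*1) - 1*(-473561) = (71/(179*((-28*1))) - (-28*1)/(537*59/3)) - 1*(-473561) = ((71/179)/(-28) - 1/537*(-28)*3/59) + 473561 = ((71/179)*(-1/28) + 28/10561) + 473561 = (-71/5012 + 28/10561) + 473561 = -3405/295708 + 473561 = 140035772783/295708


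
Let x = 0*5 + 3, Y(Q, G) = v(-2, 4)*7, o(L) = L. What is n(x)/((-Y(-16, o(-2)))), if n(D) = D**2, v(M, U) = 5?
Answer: -9/35 ≈ -0.25714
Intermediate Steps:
Y(Q, G) = 35 (Y(Q, G) = 5*7 = 35)
x = 3 (x = 0 + 3 = 3)
n(x)/((-Y(-16, o(-2)))) = 3**2/((-1*35)) = 9/(-35) = 9*(-1/35) = -9/35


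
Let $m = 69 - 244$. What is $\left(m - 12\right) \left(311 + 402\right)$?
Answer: $-133331$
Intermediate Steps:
$m = -175$ ($m = 69 - 244 = -175$)
$\left(m - 12\right) \left(311 + 402\right) = \left(-175 - 12\right) \left(311 + 402\right) = \left(-187\right) 713 = -133331$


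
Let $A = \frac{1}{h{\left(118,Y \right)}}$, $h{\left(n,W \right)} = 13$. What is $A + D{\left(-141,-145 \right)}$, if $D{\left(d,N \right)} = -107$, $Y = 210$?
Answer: $- \frac{1390}{13} \approx -106.92$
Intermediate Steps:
$A = \frac{1}{13} \approx 0.076923$
$A + D{\left(-141,-145 \right)} = \frac{1}{13} - 107 = - \frac{1390}{13}$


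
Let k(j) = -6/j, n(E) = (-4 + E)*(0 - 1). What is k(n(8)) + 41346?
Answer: 82695/2 ≈ 41348.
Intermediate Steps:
n(E) = 4 - E (n(E) = (-4 + E)*(-1) = 4 - E)
k(n(8)) + 41346 = -6/(4 - 1*8) + 41346 = -6/(4 - 8) + 41346 = -6/(-4) + 41346 = -6*(-¼) + 41346 = 3/2 + 41346 = 82695/2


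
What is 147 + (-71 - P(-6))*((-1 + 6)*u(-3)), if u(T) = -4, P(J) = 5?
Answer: 1667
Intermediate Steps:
147 + (-71 - P(-6))*((-1 + 6)*u(-3)) = 147 + (-71 - 1*5)*((-1 + 6)*(-4)) = 147 + (-71 - 5)*(5*(-4)) = 147 - 76*(-20) = 147 + 1520 = 1667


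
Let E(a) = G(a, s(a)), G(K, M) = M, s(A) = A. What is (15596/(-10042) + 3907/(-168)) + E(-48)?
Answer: -61416455/843528 ≈ -72.809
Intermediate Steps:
E(a) = a
(15596/(-10042) + 3907/(-168)) + E(-48) = (15596/(-10042) + 3907/(-168)) - 48 = (15596*(-1/10042) + 3907*(-1/168)) - 48 = (-7798/5021 - 3907/168) - 48 = -20927111/843528 - 48 = -61416455/843528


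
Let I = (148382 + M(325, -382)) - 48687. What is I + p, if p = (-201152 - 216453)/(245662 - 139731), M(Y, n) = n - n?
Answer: 10560373440/105931 ≈ 99691.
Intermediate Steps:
M(Y, n) = 0
I = 99695 (I = (148382 + 0) - 48687 = 148382 - 48687 = 99695)
p = -417605/105931 ≈ -3.9422
I + p = 99695 - 417605/105931 = 10560373440/105931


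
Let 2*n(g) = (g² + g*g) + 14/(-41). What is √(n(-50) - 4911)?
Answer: I*√4053178/41 ≈ 49.104*I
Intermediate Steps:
n(g) = -7/41 + g² (n(g) = ((g² + g*g) + 14/(-41))/2 = ((g² + g²) + 14*(-1/41))/2 = (2*g² - 14/41)/2 = (-14/41 + 2*g²)/2 = -7/41 + g²)
√(n(-50) - 4911) = √((-7/41 + (-50)²) - 4911) = √((-7/41 + 2500) - 4911) = √(102493/41 - 4911) = √(-98858/41) = I*√4053178/41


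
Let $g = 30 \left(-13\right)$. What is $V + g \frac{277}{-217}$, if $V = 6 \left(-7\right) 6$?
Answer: $\frac{53346}{217} \approx 245.83$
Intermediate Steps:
$V = -252$ ($V = \left(-42\right) 6 = -252$)
$g = -390$
$V + g \frac{277}{-217} = -252 - 390 \frac{277}{-217} = -252 - 390 \cdot 277 \left(- \frac{1}{217}\right) = -252 - - \frac{108030}{217} = -252 + \frac{108030}{217} = \frac{53346}{217}$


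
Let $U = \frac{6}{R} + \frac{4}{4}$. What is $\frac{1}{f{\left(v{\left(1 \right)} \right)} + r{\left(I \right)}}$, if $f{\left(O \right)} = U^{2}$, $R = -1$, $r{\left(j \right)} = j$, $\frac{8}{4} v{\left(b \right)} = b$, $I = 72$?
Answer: $\frac{1}{97} \approx 0.010309$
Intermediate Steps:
$v{\left(b \right)} = \frac{b}{2}$
$U = -5$ ($U = \frac{6}{-1} + \frac{4}{4} = 6 \left(-1\right) + 4 \cdot \frac{1}{4} = -6 + 1 = -5$)
$f{\left(O \right)} = 25$ ($f{\left(O \right)} = \left(-5\right)^{2} = 25$)
$\frac{1}{f{\left(v{\left(1 \right)} \right)} + r{\left(I \right)}} = \frac{1}{25 + 72} = \frac{1}{97}$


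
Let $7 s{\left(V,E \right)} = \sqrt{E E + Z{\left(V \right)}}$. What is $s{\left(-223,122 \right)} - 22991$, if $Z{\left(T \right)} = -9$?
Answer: $-22991 + \frac{5 \sqrt{595}}{7} \approx -22974.0$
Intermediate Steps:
$s{\left(V,E \right)} = \frac{\sqrt{-9 + E^{2}}}{7}$ ($s{\left(V,E \right)} = \frac{\sqrt{E E - 9}}{7} = \frac{\sqrt{E^{2} - 9}}{7} = \frac{\sqrt{-9 + E^{2}}}{7}$)
$s{\left(-223,122 \right)} - 22991 = \frac{\sqrt{-9 + 122^{2}}}{7} - 22991 = \frac{\sqrt{-9 + 14884}}{7} - 22991 = \frac{\sqrt{14875}}{7} - 22991 = \frac{5 \sqrt{595}}{7} - 22991 = -22991 + \frac{5 \sqrt{595}}{7}$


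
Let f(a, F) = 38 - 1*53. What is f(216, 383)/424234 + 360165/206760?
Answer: 5093037907/2923820728 ≈ 1.7419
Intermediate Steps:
f(a, F) = -15 (f(a, F) = 38 - 53 = -15)
f(216, 383)/424234 + 360165/206760 = -15/424234 + 360165/206760 = -15*1/424234 + 360165*(1/206760) = -15/424234 + 24011/13784 = 5093037907/2923820728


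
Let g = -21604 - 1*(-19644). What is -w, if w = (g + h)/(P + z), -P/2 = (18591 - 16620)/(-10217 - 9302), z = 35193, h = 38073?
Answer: -704889647/686936109 ≈ -1.0261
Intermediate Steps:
P = 3942/19519 (P = -2*(18591 - 16620)/(-10217 - 9302) = -3942/(-19519) = -3942*(-1)/19519 = -2*(-1971/19519) = 3942/19519 ≈ 0.20196)
g = -1960 (g = -21604 + 19644 = -1960)
w = 704889647/686936109 (w = (-1960 + 38073)/(3942/19519 + 35193) = 36113/(686936109/19519) = 36113*(19519/686936109) = 704889647/686936109 ≈ 1.0261)
-w = -1*704889647/686936109 = -704889647/686936109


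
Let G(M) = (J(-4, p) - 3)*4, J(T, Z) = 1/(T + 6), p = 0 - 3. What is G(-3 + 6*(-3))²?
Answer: 100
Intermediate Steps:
p = -3
J(T, Z) = 1/(6 + T)
G(M) = -10 (G(M) = (1/(6 - 4) - 3)*4 = (1/2 - 3)*4 = (½ - 3)*4 = -5/2*4 = -10)
G(-3 + 6*(-3))² = (-10)² = 100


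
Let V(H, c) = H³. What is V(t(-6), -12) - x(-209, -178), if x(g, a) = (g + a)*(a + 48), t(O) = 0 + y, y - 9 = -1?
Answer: -49798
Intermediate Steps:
y = 8 (y = 9 - 1 = 8)
t(O) = 8 (t(O) = 0 + 8 = 8)
x(g, a) = (48 + a)*(a + g) (x(g, a) = (a + g)*(48 + a) = (48 + a)*(a + g))
V(t(-6), -12) - x(-209, -178) = 8³ - ((-178)² + 48*(-178) + 48*(-209) - 178*(-209)) = 512 - (31684 - 8544 - 10032 + 37202) = 512 - 1*50310 = 512 - 50310 = -49798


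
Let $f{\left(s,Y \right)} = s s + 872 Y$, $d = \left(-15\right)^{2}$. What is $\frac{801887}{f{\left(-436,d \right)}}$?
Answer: $\frac{801887}{386296} \approx 2.0758$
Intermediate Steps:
$d = 225$
$f{\left(s,Y \right)} = s^{2} + 872 Y$
$\frac{801887}{f{\left(-436,d \right)}} = \frac{801887}{\left(-436\right)^{2} + 872 \cdot 225} = \frac{801887}{190096 + 196200} = \frac{801887}{386296}$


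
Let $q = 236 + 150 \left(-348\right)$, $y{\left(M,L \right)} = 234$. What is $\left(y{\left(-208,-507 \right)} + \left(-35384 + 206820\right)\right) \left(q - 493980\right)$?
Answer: $-93722206480$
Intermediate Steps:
$q = -51964$ ($q = 236 - 52200 = -51964$)
$\left(y{\left(-208,-507 \right)} + \left(-35384 + 206820\right)\right) \left(q - 493980\right) = \left(234 + \left(-35384 + 206820\right)\right) \left(-51964 - 493980\right) = \left(234 + 171436\right) \left(-545944\right) = 171670 \left(-545944\right) = -93722206480$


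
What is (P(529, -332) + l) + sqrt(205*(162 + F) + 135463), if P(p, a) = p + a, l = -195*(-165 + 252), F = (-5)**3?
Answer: -16768 + 2*sqrt(35762) ≈ -16390.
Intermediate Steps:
F = -125
l = -16965 (l = -195*87 = -16965)
P(p, a) = a + p
(P(529, -332) + l) + sqrt(205*(162 + F) + 135463) = ((-332 + 529) - 16965) + sqrt(205*(162 - 125) + 135463) = (197 - 16965) + sqrt(205*37 + 135463) = -16768 + sqrt(7585 + 135463) = -16768 + sqrt(143048) = -16768 + 2*sqrt(35762)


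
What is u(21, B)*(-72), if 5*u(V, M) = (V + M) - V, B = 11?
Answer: -792/5 ≈ -158.40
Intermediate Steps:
u(V, M) = M/5 (u(V, M) = ((V + M) - V)/5 = ((M + V) - V)/5 = M/5)
u(21, B)*(-72) = ((1/5)*11)*(-72) = (11/5)*(-72) = -792/5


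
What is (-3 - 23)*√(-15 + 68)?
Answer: -26*√53 ≈ -189.28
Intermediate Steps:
(-3 - 23)*√(-15 + 68) = -26*√53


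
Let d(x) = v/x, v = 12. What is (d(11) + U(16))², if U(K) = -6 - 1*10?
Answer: 26896/121 ≈ 222.28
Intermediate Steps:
U(K) = -16 (U(K) = -6 - 10 = -16)
d(x) = 12/x
(d(11) + U(16))² = (12/11 - 16)² = (-164/11)² = 26896/121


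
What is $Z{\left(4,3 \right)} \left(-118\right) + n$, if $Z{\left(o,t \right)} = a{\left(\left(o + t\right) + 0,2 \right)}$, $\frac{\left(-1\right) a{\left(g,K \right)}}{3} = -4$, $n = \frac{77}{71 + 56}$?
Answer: $- \frac{179755}{127} \approx -1415.4$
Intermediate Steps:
$n = \frac{77}{127} \approx 0.6063$
$a{\left(g,K \right)} = 12$ ($a{\left(g,K \right)} = \left(-3\right) \left(-4\right) = 12$)
$Z{\left(o,t \right)} = 12$
$Z{\left(4,3 \right)} \left(-118\right) + n = 12 \left(-118\right) + \frac{77}{127} = -1416 + \frac{77}{127} = - \frac{179755}{127}$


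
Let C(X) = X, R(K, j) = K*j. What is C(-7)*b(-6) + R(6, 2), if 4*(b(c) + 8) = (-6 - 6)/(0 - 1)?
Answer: 47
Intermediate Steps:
b(c) = -5 (b(c) = -8 + ((-6 - 6)/(0 - 1))/4 = -8 + (-12/(-1))/4 = -8 + (-12*(-1))/4 = -8 + (¼)*12 = -8 + 3 = -5)
C(-7)*b(-6) + R(6, 2) = -7*(-5) + 6*2 = 35 + 12 = 47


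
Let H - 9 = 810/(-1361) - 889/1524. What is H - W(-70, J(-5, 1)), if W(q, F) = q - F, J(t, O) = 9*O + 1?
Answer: 1434301/16332 ≈ 87.822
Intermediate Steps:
J(t, O) = 1 + 9*O
H = 127741/16332 (H = 9 + (810/(-1361) - 889/1524) = 9 + (810*(-1/1361) - 889*1/1524) = 9 + (-810/1361 - 7/12) = 9 - 19247/16332 = 127741/16332 ≈ 7.8215)
H - W(-70, J(-5, 1)) = 127741/16332 - (-70 - (1 + 9*1)) = 127741/16332 - (-70 - (1 + 9)) = 127741/16332 - (-70 - 1*10) = 127741/16332 - (-70 - 10) = 127741/16332 - 1*(-80) = 127741/16332 + 80 = 1434301/16332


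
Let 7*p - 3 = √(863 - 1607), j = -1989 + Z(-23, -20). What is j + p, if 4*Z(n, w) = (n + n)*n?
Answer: -24137/14 + 2*I*√186/7 ≈ -1724.1 + 3.8966*I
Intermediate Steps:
Z(n, w) = n²/2 (Z(n, w) = ((n + n)*n)/4 = ((2*n)*n)/4 = (2*n²)/4 = n²/2)
j = -3449/2 (j = -1989 + (½)*(-23)² = -1989 + (½)*529 = -1989 + 529/2 = -3449/2 ≈ -1724.5)
p = 3/7 + 2*I*√186/7 (p = 3/7 + √(863 - 1607)/7 = 3/7 + √(-744)/7 = 3/7 + (2*I*√186)/7 = 3/7 + 2*I*√186/7 ≈ 0.42857 + 3.8966*I)
j + p = -3449/2 + (3/7 + 2*I*√186/7) = -24137/14 + 2*I*√186/7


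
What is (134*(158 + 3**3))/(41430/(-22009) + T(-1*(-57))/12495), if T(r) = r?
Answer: -2272436953150/172137779 ≈ -13201.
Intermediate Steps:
(134*(158 + 3**3))/(41430/(-22009) + T(-1*(-57))/12495) = (134*(158 + 3**3))/(41430/(-22009) - 1*(-57)/12495) = (134*(158 + 27))/(41430*(-1/22009) + 57*(1/12495)) = (134*185)/(-41430/22009 + 19/4165) = 24790/(-172137779/91667485) = 24790*(-91667485/172137779) = -2272436953150/172137779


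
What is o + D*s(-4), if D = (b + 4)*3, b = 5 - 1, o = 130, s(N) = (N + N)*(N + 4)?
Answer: 130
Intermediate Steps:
s(N) = 2*N*(4 + N) (s(N) = (2*N)*(4 + N) = 2*N*(4 + N))
b = 4
D = 24 (D = (4 + 4)*3 = 8*3 = 24)
o + D*s(-4) = 130 + 24*(2*(-4)*(4 - 4)) = 130 + 24*(2*(-4)*0) = 130 + 24*0 = 130 + 0 = 130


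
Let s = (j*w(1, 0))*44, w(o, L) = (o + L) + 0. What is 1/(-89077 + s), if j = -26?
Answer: -1/90221 ≈ -1.1084e-5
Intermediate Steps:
w(o, L) = L + o (w(o, L) = (L + o) + 0 = L + o)
s = -1144 (s = -26*(0 + 1)*44 = -26*1*44 = -26*44 = -1144)
1/(-89077 + s) = 1/(-89077 - 1144) = 1/(-90221) = -1/90221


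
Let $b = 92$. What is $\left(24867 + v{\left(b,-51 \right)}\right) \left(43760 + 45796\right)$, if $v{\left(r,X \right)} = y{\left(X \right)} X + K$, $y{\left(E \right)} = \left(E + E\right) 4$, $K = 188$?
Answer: $4107306828$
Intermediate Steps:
$y{\left(E \right)} = 8 E$ ($y{\left(E \right)} = 2 E 4 = 8 E$)
$v{\left(r,X \right)} = 188 + 8 X^{2}$ ($v{\left(r,X \right)} = 8 X X + 188 = 8 X^{2} + 188 = 188 + 8 X^{2}$)
$\left(24867 + v{\left(b,-51 \right)}\right) \left(43760 + 45796\right) = \left(24867 + \left(188 + 8 \left(-51\right)^{2}\right)\right) \left(43760 + 45796\right) = \left(24867 + \left(188 + 8 \cdot 2601\right)\right) 89556 = \left(24867 + \left(188 + 20808\right)\right) 89556 = \left(24867 + 20996\right) 89556 = 45863 \cdot 89556 = 4107306828$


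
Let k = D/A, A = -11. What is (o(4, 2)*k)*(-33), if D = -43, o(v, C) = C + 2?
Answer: -516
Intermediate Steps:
o(v, C) = 2 + C
k = 43/11 (k = -43/(-11) = -43*(-1/11) = 43/11 ≈ 3.9091)
(o(4, 2)*k)*(-33) = ((2 + 2)*(43/11))*(-33) = (4*(43/11))*(-33) = (172/11)*(-33) = -516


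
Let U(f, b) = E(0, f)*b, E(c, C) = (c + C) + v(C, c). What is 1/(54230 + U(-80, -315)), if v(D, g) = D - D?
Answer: 1/79430 ≈ 1.2590e-5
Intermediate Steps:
v(D, g) = 0
E(c, C) = C + c (E(c, C) = (c + C) + 0 = (C + c) + 0 = C + c)
U(f, b) = b*f (U(f, b) = (f + 0)*b = f*b = b*f)
1/(54230 + U(-80, -315)) = 1/(54230 - 315*(-80)) = 1/(54230 + 25200) = 1/79430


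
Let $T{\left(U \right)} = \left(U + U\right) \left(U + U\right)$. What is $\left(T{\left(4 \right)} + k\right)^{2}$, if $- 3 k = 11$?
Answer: $\frac{32761}{9} \approx 3640.1$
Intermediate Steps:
$T{\left(U \right)} = 4 U^{2}$ ($T{\left(U \right)} = 2 U 2 U = 4 U^{2}$)
$k = - \frac{11}{3}$ ($k = \left(- \frac{1}{3}\right) 11 = - \frac{11}{3} \approx -3.6667$)
$\left(T{\left(4 \right)} + k\right)^{2} = \left(4 \cdot 4^{2} - \frac{11}{3}\right)^{2} = \left(4 \cdot 16 - \frac{11}{3}\right)^{2} = \left(64 - \frac{11}{3}\right)^{2} = \left(\frac{181}{3}\right)^{2} = \frac{32761}{9}$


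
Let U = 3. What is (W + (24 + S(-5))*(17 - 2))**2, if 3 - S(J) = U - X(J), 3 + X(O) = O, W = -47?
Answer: 37249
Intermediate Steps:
X(O) = -3 + O
S(J) = -3 + J (S(J) = 3 - (3 - (-3 + J)) = 3 - (3 + (3 - J)) = 3 - (6 - J) = 3 + (-6 + J) = -3 + J)
(W + (24 + S(-5))*(17 - 2))**2 = (-47 + (24 + (-3 - 5))*(17 - 2))**2 = (-47 + (24 - 8)*15)**2 = (-47 + 16*15)**2 = (-47 + 240)**2 = 193**2 = 37249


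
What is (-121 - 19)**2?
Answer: 19600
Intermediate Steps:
(-121 - 19)**2 = (-140)**2 = 19600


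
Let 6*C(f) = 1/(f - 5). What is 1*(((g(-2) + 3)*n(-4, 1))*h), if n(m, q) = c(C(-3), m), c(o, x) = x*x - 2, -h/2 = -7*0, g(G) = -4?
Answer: 0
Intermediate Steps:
h = 0 (h = -(-14)*0 = -2*0 = 0)
C(f) = 1/(6*(-5 + f)) (C(f) = 1/(6*(f - 5)) = 1/(6*(-5 + f)))
c(o, x) = -2 + x² (c(o, x) = x² - 2 = -2 + x²)
n(m, q) = -2 + m²
1*(((g(-2) + 3)*n(-4, 1))*h) = 1*(((-4 + 3)*(-2 + (-4)²))*0) = 1*(-(-2 + 16)*0) = 1*(-1*14*0) = 1*(-14*0) = 1*0 = 0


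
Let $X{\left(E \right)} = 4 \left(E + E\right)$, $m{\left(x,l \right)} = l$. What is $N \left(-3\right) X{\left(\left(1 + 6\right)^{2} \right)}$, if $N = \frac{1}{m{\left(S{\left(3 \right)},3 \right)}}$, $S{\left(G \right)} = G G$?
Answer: $-392$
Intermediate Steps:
$S{\left(G \right)} = G^{2}$
$X{\left(E \right)} = 8 E$ ($X{\left(E \right)} = 4 \cdot 2 E = 8 E$)
$N = \frac{1}{3} \approx 0.33333$
$N \left(-3\right) X{\left(\left(1 + 6\right)^{2} \right)} = \frac{1}{3} \left(-3\right) 8 \left(1 + 6\right)^{2} = - 8 \cdot 7^{2} = - 8 \cdot 49 = \left(-1\right) 392 = -392$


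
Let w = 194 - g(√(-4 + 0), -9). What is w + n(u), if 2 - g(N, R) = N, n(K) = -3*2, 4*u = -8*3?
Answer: 186 + 2*I ≈ 186.0 + 2.0*I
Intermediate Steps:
u = -6 (u = (-8*3)/4 = (¼)*(-24) = -6)
n(K) = -6
g(N, R) = 2 - N
w = 192 + 2*I (w = 194 - (2 - √(-4 + 0)) = 194 - (2 - √(-4)) = 194 - (2 - 2*I) = 194 + (-2 + 2*I) = 192 + 2*I ≈ 192.0 + 2.0*I)
w + n(u) = (192 + 2*I) - 6 = 186 + 2*I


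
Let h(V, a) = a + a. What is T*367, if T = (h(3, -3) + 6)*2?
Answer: 0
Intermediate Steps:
h(V, a) = 2*a
T = 0 (T = (2*(-3) + 6)*2 = (-6 + 6)*2 = 0*2 = 0)
T*367 = 0*367 = 0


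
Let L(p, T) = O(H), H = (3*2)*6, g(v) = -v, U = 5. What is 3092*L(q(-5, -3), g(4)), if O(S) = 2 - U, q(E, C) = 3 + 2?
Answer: -9276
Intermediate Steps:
q(E, C) = 5
H = 36 (H = 6*6 = 36)
O(S) = -3 (O(S) = 2 - 1*5 = 2 - 5 = -3)
L(p, T) = -3
3092*L(q(-5, -3), g(4)) = 3092*(-3) = -9276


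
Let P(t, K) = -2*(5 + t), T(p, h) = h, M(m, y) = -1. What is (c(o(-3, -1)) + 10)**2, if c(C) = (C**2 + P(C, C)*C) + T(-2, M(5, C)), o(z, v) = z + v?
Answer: 1089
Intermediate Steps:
P(t, K) = -10 - 2*t
o(z, v) = v + z
c(C) = -1 + C**2 + C*(-10 - 2*C) (c(C) = (C**2 + (-10 - 2*C)*C) - 1 = (C**2 + C*(-10 - 2*C)) - 1 = -1 + C**2 + C*(-10 - 2*C))
(c(o(-3, -1)) + 10)**2 = ((-1 - (-1 - 3)**2 - 10*(-1 - 3)) + 10)**2 = ((-1 - 1*(-4)**2 - 10*(-4)) + 10)**2 = ((-1 - 1*16 + 40) + 10)**2 = ((-1 - 16 + 40) + 10)**2 = (23 + 10)**2 = 33**2 = 1089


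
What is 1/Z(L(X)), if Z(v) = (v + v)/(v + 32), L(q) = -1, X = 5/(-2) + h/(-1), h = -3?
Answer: -31/2 ≈ -15.500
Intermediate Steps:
X = ½ (X = 5/(-2) - 3/(-1) = 5*(-½) - 3*(-1) = -5/2 + 3 = ½ ≈ 0.50000)
Z(v) = 2*v/(32 + v) (Z(v) = (2*v)/(32 + v) = 2*v/(32 + v))
1/Z(L(X)) = 1/(2*(-1)/(32 - 1)) = 1/(2*(-1)/31) = 1/(2*(-1)*(1/31)) = 1/(-2/31) = -31/2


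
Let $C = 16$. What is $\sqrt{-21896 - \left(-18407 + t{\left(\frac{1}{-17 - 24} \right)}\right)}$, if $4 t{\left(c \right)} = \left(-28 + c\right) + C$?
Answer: $\frac{i \sqrt{23439823}}{82} \approx 59.042 i$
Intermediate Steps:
$t{\left(c \right)} = -3 + \frac{c}{4}$ ($t{\left(c \right)} = \frac{\left(-28 + c\right) + 16}{4} = \frac{-12 + c}{4} = -3 + \frac{c}{4}$)
$\sqrt{-21896 - \left(-18407 + t{\left(\frac{1}{-17 - 24} \right)}\right)} = \sqrt{-21896 + \left(18407 - \left(-3 + \frac{1}{4 \left(-17 - 24\right)}\right)\right)} = \sqrt{-21896 + \left(18407 - \left(-3 + \frac{1}{4 \left(-41\right)}\right)\right)} = \sqrt{-21896 + \left(18407 - \left(-3 + \frac{1}{4} \left(- \frac{1}{41}\right)\right)\right)} = \sqrt{-21896 + \left(18407 - \left(-3 - \frac{1}{164}\right)\right)} = \sqrt{-21896 + \left(18407 - - \frac{493}{164}\right)} = \sqrt{-21896 + \left(18407 + \frac{493}{164}\right)} = \sqrt{-21896 + \frac{3019241}{164}} = \sqrt{- \frac{571703}{164}} = \frac{i \sqrt{23439823}}{82}$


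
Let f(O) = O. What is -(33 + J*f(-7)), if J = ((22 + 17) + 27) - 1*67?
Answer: -40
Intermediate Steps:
J = -1 (J = (39 + 27) - 67 = 66 - 67 = -1)
-(33 + J*f(-7)) = -(33 - 1*(-7)) = -(33 + 7) = -1*40 = -40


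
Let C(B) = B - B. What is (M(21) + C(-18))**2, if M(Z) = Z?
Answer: 441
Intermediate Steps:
C(B) = 0
(M(21) + C(-18))**2 = (21 + 0)**2 = 21**2 = 441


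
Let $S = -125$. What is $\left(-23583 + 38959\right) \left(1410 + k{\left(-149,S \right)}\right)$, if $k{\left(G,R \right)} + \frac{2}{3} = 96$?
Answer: $\frac{69438016}{3} \approx 2.3146 \cdot 10^{7}$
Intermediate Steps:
$k{\left(G,R \right)} = \frac{286}{3}$ ($k{\left(G,R \right)} = - \frac{2}{3} + 96 = \frac{286}{3}$)
$\left(-23583 + 38959\right) \left(1410 + k{\left(-149,S \right)}\right) = \left(-23583 + 38959\right) \left(1410 + \frac{286}{3}\right) = 15376 \cdot \frac{4516}{3} = \frac{69438016}{3}$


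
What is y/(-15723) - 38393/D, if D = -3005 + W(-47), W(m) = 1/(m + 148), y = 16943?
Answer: 18608899589/1590664464 ≈ 11.699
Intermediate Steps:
W(m) = 1/(148 + m)
D = -303504/101 (D = -3005 + 1/(148 - 47) = -3005 + 1/101 = -303504/101 ≈ -3005.0)
y/(-15723) - 38393/D = 16943/(-15723) - 38393/(-303504/101) = 16943*(-1/15723) - 38393*(-101/303504) = -16943/15723 + 3877693/303504 = 18608899589/1590664464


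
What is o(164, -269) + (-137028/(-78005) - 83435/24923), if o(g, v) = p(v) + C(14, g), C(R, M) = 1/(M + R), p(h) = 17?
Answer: 5334257744687/346053113470 ≈ 15.415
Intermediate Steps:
o(g, v) = 17 + 1/(14 + g) (o(g, v) = 17 + 1/(g + 14) = 17 + 1/(14 + g))
o(164, -269) + (-137028/(-78005) - 83435/24923) = (239 + 17*164)/(14 + 164) + (-137028/(-78005) - 83435/24923) = (239 + 2788)/178 + (-137028*(-1/78005) - 83435*1/24923) = (1/178)*3027 + (137028/78005 - 83435/24923) = 3027/178 - 3093198331/1944118615 = 5334257744687/346053113470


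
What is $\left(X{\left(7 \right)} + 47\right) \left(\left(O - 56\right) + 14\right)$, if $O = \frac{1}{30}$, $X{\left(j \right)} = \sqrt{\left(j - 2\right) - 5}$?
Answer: $- \frac{59173}{30} \approx -1972.4$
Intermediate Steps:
$X{\left(j \right)} = \sqrt{-7 + j}$ ($X{\left(j \right)} = \sqrt{\left(-2 + j\right) - 5} = \sqrt{-7 + j}$)
$O = \frac{1}{30} \approx 0.033333$
$\left(X{\left(7 \right)} + 47\right) \left(\left(O - 56\right) + 14\right) = \left(\sqrt{-7 + 7} + 47\right) \left(\left(\frac{1}{30} - 56\right) + 14\right) = \left(\sqrt{0} + 47\right) \left(\left(\frac{1}{30} - 56\right) + 14\right) = \left(0 + 47\right) \left(- \frac{1679}{30} + 14\right) = 47 \left(- \frac{1259}{30}\right) = - \frac{59173}{30}$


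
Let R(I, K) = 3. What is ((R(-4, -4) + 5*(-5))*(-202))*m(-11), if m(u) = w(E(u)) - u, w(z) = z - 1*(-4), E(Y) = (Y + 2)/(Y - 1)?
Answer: 69993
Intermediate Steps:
E(Y) = (2 + Y)/(-1 + Y)
w(z) = 4 + z (w(z) = z + 4 = 4 + z)
m(u) = 4 - u + (2 + u)/(-1 + u) (m(u) = (4 + (2 + u)/(-1 + u)) - u = 4 - u + (2 + u)/(-1 + u))
((R(-4, -4) + 5*(-5))*(-202))*m(-11) = ((3 + 5*(-5))*(-202))*((-2 - 1*(-11)² + 6*(-11))/(-1 - 11)) = ((3 - 25)*(-202))*((-2 - 1*121 - 66)/(-12)) = (-22*(-202))*(-(-2 - 121 - 66)/12) = 4444*(-1/12*(-189)) = 4444*(63/4) = 69993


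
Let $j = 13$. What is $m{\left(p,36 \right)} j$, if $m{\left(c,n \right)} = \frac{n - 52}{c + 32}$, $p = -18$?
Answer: $- \frac{104}{7} \approx -14.857$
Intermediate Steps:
$m{\left(c,n \right)} = \frac{-52 + n}{32 + c}$
$m{\left(p,36 \right)} j = \frac{-52 + 36}{32 - 18} \cdot 13 = \frac{1}{14} \left(-16\right) 13 = \left(- \frac{8}{7}\right) 13 = - \frac{104}{7}$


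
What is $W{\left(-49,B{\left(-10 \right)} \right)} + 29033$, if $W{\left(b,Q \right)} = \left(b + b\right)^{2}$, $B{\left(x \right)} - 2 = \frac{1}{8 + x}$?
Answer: $38637$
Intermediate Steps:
$B{\left(x \right)} = 2 + \frac{1}{8 + x}$
$W{\left(b,Q \right)} = 4 b^{2}$ ($W{\left(b,Q \right)} = \left(2 b\right)^{2} = 4 b^{2}$)
$W{\left(-49,B{\left(-10 \right)} \right)} + 29033 = 4 \left(-49\right)^{2} + 29033 = 4 \cdot 2401 + 29033 = 9604 + 29033 = 38637$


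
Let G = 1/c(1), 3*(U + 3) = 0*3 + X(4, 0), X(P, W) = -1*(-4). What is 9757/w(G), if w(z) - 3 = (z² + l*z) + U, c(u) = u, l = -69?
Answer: -29271/200 ≈ -146.35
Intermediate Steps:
X(P, W) = 4
U = -5/3 (U = -3 + (0*3 + 4)/3 = -3 + (0 + 4)/3 = -3 + (⅓)*4 = -3 + 4/3 = -5/3 ≈ -1.6667)
G = 1 (G = 1/1 = 1)
w(z) = 4/3 + z² - 69*z (w(z) = 3 + ((z² - 69*z) - 5/3) = 3 + (-5/3 + z² - 69*z) = 4/3 + z² - 69*z)
9757/w(G) = 9757/(4/3 + 1² - 69*1) = 9757/(4/3 + 1 - 69) = 9757/(-200/3) = 9757*(-3/200) = -29271/200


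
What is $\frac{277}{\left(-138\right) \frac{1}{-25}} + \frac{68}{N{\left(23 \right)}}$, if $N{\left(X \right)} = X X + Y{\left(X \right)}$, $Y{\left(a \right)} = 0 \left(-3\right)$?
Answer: $\frac{159683}{3174} \approx 50.31$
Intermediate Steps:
$Y{\left(a \right)} = 0$
$N{\left(X \right)} = X^{2}$ ($N{\left(X \right)} = X X + 0 = X^{2} + 0 = X^{2}$)
$\frac{277}{\left(-138\right) \frac{1}{-25}} + \frac{68}{N{\left(23 \right)}} = \frac{277}{\left(-138\right) \frac{1}{-25}} + \frac{68}{23^{2}} = \frac{277}{\left(-138\right) \left(- \frac{1}{25}\right)} + \frac{68}{529} = \frac{277}{\frac{138}{25}} + 68 \cdot \frac{1}{529} = 277 \cdot \frac{25}{138} + \frac{68}{529} = \frac{6925}{138} + \frac{68}{529} = \frac{159683}{3174}$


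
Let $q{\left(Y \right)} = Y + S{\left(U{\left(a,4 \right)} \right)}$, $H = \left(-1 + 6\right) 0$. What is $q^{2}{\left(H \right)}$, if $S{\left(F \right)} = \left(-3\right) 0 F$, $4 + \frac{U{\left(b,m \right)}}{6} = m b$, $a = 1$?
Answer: $0$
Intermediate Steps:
$U{\left(b,m \right)} = -24 + 6 b m$ ($U{\left(b,m \right)} = -24 + 6 m b = -24 + 6 b m$)
$S{\left(F \right)} = 0$ ($S{\left(F \right)} = 0 F = 0$)
$H = 0$ ($H = 5 \cdot 0 = 0$)
$q{\left(Y \right)} = Y$ ($q{\left(Y \right)} = Y + 0 = Y$)
$q^{2}{\left(H \right)} = 0^{2} = 0$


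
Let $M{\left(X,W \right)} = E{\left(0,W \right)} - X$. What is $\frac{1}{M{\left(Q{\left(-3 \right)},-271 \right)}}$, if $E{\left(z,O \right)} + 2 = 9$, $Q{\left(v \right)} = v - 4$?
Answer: $\frac{1}{14} \approx 0.071429$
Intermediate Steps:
$Q{\left(v \right)} = -4 + v$
$E{\left(z,O \right)} = 7$ ($E{\left(z,O \right)} = -2 + 9 = 7$)
$M{\left(X,W \right)} = 7 - X$
$\frac{1}{M{\left(Q{\left(-3 \right)},-271 \right)}} = \frac{1}{7 - \left(-4 - 3\right)} = \frac{1}{7 - -7} = \frac{1}{7 + 7} = \frac{1}{14}$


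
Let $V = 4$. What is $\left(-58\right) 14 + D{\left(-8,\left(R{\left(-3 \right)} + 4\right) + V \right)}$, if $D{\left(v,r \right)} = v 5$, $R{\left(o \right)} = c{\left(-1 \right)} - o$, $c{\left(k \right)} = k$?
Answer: $-852$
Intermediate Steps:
$R{\left(o \right)} = -1 - o$
$D{\left(v,r \right)} = 5 v$
$\left(-58\right) 14 + D{\left(-8,\left(R{\left(-3 \right)} + 4\right) + V \right)} = \left(-58\right) 14 + 5 \left(-8\right) = -812 - 40 = -852$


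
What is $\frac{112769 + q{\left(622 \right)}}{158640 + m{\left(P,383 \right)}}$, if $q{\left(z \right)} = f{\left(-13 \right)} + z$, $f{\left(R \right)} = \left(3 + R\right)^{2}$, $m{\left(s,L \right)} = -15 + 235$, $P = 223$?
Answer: $\frac{113491}{158860} \approx 0.71441$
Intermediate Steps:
$m{\left(s,L \right)} = 220$
$q{\left(z \right)} = 100 + z$ ($q{\left(z \right)} = \left(3 - 13\right)^{2} + z = \left(-10\right)^{2} + z = 100 + z$)
$\frac{112769 + q{\left(622 \right)}}{158640 + m{\left(P,383 \right)}} = \frac{112769 + \left(100 + 622\right)}{158640 + 220} = \frac{112769 + 722}{158860} = 113491 \cdot \frac{1}{158860} = \frac{113491}{158860}$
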